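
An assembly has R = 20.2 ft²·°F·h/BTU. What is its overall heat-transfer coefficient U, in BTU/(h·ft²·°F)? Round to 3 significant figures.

U = 1/R = 1/20.2 = 0.0495

0.0495 BTU/(h·ft²·°F)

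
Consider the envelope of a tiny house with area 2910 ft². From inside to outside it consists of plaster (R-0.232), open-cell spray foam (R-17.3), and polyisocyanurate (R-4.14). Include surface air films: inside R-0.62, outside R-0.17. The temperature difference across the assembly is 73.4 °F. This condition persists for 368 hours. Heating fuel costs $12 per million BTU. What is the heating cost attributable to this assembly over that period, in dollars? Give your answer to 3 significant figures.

42.0 dollars

R_total = 0.62 + 0.232 + 17.3 + 4.14 + 0.17 = 22.46 ft²·°F·h/BTU
Q = 2910 × 73.4 / 22.46 = 9509 BTU/h
E = 9509 × 368 = 3499000 BTU
Cost = 3499000/10⁶ × 12 = $41.99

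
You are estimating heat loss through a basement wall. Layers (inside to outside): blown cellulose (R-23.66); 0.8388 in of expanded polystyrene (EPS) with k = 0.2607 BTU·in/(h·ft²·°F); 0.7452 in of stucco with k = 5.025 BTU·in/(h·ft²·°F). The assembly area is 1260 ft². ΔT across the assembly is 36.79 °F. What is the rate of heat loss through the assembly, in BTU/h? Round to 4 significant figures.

1715 BTU/h

0.8388/0.2607 = 3.2175
0.7452/5.025 = 0.1483
R_total = 23.66 + 3.2175 + 0.1483 = 27.026 ft²·°F·h/BTU
Q = A·ΔT/R = 1260 × 36.79 / 27.026 = 1715.2 BTU/h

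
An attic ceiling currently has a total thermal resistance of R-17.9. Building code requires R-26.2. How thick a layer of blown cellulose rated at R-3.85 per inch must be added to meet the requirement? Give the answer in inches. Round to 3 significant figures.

2.16 in

ΔR = 26.2 − 17.9 = 8.3 ft²·°F·h/BTU
L = ΔR / (R/in) = 8.3/3.85 = 2.156 in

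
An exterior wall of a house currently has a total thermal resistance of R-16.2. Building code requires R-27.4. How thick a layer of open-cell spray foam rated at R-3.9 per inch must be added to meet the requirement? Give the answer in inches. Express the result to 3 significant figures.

2.87 in

ΔR = 27.4 − 16.2 = 11.2 ft²·°F·h/BTU
L = ΔR / (R/in) = 11.2/3.9 = 2.872 in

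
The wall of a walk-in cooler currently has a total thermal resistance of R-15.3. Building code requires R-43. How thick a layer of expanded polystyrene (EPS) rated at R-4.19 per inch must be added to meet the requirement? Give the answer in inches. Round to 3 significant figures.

6.61 in

ΔR = 43 − 15.3 = 27.7 ft²·°F·h/BTU
L = ΔR / (R/in) = 27.7/4.19 = 6.611 in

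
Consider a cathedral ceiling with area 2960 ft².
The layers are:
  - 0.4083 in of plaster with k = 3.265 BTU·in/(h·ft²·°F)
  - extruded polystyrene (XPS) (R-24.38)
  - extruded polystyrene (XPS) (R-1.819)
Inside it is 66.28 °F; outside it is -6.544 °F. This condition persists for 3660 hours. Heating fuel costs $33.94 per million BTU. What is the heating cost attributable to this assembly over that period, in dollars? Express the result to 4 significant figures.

0.4083/3.265 = 0.12505
R_total = 0.12505 + 24.38 + 1.819 = 26.324 ft²·°F·h/BTU
Q = 2960 × (66.28 − (-6.544)) / 26.324 = 8188.7 BTU/h
E = 8188.7 × 3660 = 29971000 BTU
Cost = 29971000/10⁶ × 33.94 = $1017.2

1017 dollars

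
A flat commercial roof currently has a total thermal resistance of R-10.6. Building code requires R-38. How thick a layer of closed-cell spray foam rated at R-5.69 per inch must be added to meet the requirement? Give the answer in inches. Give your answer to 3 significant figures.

4.82 in

ΔR = 38 − 10.6 = 27.4 ft²·°F·h/BTU
L = ΔR / (R/in) = 27.4/5.69 = 4.815 in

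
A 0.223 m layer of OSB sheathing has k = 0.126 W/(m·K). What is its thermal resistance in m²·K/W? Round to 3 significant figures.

R = L/k = 0.223/0.126 = 1.77 m²·K/W

1.77 m²·K/W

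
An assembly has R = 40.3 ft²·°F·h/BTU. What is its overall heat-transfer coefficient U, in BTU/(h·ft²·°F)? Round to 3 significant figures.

0.0248 BTU/(h·ft²·°F)

U = 1/R = 1/40.3 = 0.02481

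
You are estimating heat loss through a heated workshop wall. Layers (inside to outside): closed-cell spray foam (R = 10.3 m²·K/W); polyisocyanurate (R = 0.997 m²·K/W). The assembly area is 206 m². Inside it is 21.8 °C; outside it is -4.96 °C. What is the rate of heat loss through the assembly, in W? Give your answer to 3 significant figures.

488 W

R_total = 10.3 + 0.997 = 11.3 m²·K/W
Q = A·ΔT/R = 206 × (21.8 − (-4.96)) / 11.3 = 488 W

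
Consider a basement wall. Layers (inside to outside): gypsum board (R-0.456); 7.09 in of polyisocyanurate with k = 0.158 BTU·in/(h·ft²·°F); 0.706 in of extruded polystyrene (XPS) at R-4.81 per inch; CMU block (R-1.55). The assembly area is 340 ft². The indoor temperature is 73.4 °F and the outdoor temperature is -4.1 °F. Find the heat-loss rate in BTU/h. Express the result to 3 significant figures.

524 BTU/h

7.09/0.158 = 44.87
0.706 × 4.81 = 3.396
R_total = 0.456 + 44.87 + 3.396 + 1.55 = 50.28 ft²·°F·h/BTU
Q = A·ΔT/R = 340 × (73.4 − (-4.1)) / 50.28 = 524.1 BTU/h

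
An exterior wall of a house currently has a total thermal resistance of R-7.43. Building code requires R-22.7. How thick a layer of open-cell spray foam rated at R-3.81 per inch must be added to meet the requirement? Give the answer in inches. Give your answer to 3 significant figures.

ΔR = 22.7 − 7.43 = 15.27 ft²·°F·h/BTU
L = ΔR / (R/in) = 15.27/3.81 = 4.008 in

4.01 in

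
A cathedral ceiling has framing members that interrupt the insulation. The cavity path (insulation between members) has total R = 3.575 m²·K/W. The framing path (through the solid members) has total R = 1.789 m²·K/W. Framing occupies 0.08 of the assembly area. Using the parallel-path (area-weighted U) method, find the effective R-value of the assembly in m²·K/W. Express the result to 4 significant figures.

U_eff = 0.92/3.575 + 0.08/1.789 = 0.25734 + 0.044718 = 0.30206
R_eff = 1/U_eff = 3.3106 m²·K/W

3.311 m²·K/W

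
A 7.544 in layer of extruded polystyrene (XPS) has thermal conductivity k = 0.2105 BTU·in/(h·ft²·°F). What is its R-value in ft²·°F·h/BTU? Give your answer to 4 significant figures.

35.84 ft²·°F·h/BTU

R = L/k = 7.544/0.2105 = 35.838 ft²·°F·h/BTU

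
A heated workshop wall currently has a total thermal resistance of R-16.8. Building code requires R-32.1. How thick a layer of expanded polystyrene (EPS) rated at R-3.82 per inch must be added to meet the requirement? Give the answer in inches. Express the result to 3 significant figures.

4.01 in

ΔR = 32.1 − 16.8 = 15.3 ft²·°F·h/BTU
L = ΔR / (R/in) = 15.3/3.82 = 4.005 in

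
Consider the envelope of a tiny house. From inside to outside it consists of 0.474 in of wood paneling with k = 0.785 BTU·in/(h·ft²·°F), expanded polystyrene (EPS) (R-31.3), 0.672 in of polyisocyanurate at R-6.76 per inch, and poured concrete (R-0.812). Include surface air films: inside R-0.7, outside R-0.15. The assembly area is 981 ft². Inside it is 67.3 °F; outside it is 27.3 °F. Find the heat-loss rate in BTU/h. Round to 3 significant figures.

0.474/0.785 = 0.6038
0.672 × 6.76 = 4.543
R_total = 0.7 + 0.6038 + 31.3 + 4.543 + 0.812 + 0.15 = 38.11 ft²·°F·h/BTU
Q = A·ΔT/R = 981 × (67.3 − 27.3) / 38.11 = 1030 BTU/h

1030 BTU/h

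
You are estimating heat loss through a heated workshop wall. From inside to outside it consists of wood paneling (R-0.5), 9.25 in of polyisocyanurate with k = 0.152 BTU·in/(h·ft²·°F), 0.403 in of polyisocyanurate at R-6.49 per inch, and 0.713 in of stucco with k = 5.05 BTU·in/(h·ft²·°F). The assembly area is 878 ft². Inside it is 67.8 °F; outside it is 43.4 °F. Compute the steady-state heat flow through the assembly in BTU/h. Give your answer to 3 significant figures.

334 BTU/h

9.25/0.152 = 60.86
0.403 × 6.49 = 2.615
0.713/5.05 = 0.1412
R_total = 0.5 + 60.86 + 2.615 + 0.1412 = 64.11 ft²·°F·h/BTU
Q = A·ΔT/R = 878 × (67.8 − 43.4) / 64.11 = 334.2 BTU/h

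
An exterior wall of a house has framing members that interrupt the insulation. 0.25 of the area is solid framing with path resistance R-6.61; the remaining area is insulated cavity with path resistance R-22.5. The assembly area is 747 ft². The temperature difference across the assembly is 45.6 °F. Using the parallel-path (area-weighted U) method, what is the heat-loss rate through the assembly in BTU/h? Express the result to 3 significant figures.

2420 BTU/h

U_eff = 0.75/22.5 + 0.25/6.61 = 0.03333 + 0.03782 = 0.07115
R_eff = 1/U_eff = 14.05 ft²·°F·h/BTU
Q = 747 × 45.6 / 14.05 = 2424 BTU/h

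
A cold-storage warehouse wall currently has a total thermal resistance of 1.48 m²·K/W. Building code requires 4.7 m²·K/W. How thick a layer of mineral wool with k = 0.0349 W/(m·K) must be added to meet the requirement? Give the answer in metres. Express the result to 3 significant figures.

ΔR = 4.7 − 1.48 = 3.22 m²·K/W
L = ΔR × k = 3.22 × 0.0349 = 0.1124 m

0.112 m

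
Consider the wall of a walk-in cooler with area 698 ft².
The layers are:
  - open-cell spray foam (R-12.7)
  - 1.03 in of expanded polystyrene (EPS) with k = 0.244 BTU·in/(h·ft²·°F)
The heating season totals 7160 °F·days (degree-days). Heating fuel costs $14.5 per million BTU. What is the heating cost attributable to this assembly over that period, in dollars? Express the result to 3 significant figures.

103 dollars

1.03/0.244 = 4.221
R_total = 12.7 + 4.221 = 16.92 ft²·°F·h/BTU
E = A × HDD × 24 / R = 698 × 7160 × 24 / 16.92 = 7088000 BTU
Cost = 7088000/10⁶ × 14.5 = $102.8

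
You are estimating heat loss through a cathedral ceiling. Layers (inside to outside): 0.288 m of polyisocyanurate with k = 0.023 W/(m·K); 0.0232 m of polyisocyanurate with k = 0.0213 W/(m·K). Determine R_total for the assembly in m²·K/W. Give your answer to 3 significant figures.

0.288/0.023 = 12.52
0.0232/0.0213 = 1.089
R_total = 12.52 + 1.089 = 13.61 m²·K/W

13.6 m²·K/W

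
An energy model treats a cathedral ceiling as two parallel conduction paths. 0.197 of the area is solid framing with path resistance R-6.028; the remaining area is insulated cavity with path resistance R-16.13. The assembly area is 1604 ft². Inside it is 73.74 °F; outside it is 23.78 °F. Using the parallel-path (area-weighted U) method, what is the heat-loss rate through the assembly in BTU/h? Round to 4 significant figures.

U_eff = 0.803/16.13 + 0.197/6.028 = 0.049783 + 0.032681 = 0.082464
R_eff = 1/U_eff = 12.127 ft²·°F·h/BTU
Q = 1604 × (73.74 − 23.78) / 12.127 = 6608.3 BTU/h

6608 BTU/h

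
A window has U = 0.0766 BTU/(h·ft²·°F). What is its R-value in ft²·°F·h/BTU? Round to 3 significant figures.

13.1 ft²·°F·h/BTU

R = 1/U = 1/0.0766 = 13.05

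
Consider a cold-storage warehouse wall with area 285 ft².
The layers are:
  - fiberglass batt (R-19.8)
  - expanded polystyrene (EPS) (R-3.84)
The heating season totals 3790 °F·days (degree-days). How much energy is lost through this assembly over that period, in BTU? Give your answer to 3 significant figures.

1100000 BTU

R_total = 19.8 + 3.84 = 23.64 ft²·°F·h/BTU
E = A × HDD × 24 / R = 285 × 3790 × 24 / 23.64 = 1097000 BTU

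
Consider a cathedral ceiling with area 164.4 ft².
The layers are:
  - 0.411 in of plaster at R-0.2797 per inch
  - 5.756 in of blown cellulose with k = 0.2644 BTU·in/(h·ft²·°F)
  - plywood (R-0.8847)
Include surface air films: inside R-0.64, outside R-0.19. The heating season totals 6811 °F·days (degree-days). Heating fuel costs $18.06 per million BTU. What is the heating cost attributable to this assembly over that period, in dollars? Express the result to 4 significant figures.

20.57 dollars

0.411 × 0.2797 = 0.11496
5.756/0.2644 = 21.77
R_total = 0.64 + 0.11496 + 21.77 + 0.8847 + 0.19 = 23.6 ft²·°F·h/BTU
E = A × HDD × 24 / R = 164.4 × 6811 × 24 / 23.6 = 1138700 BTU
Cost = 1138700/10⁶ × 18.06 = $20.565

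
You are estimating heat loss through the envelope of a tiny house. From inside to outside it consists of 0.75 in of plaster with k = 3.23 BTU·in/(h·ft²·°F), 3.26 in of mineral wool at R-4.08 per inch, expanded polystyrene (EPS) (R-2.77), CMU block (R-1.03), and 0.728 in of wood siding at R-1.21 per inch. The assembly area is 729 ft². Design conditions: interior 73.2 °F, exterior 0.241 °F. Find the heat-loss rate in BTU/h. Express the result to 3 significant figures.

0.75/3.23 = 0.2322
3.26 × 4.08 = 13.3
0.728 × 1.21 = 0.8809
R_total = 0.2322 + 13.3 + 2.77 + 1.03 + 0.8809 = 18.21 ft²·°F·h/BTU
Q = A·ΔT/R = 729 × (73.2 − 0.241) / 18.21 = 2920 BTU/h

2920 BTU/h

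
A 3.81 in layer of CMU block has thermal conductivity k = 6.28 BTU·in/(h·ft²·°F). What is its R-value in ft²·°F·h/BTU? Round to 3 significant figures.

R = L/k = 3.81/6.28 = 0.6067 ft²·°F·h/BTU

0.607 ft²·°F·h/BTU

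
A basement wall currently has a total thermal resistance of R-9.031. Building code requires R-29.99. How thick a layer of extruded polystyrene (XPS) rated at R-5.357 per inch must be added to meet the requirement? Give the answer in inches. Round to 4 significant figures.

3.912 in

ΔR = 29.99 − 9.031 = 20.959 ft²·°F·h/BTU
L = ΔR / (R/in) = 20.959/5.357 = 3.9125 in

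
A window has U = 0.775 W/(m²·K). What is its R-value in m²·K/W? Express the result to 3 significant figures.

1.29 m²·K/W

R = 1/U = 1/0.775 = 1.29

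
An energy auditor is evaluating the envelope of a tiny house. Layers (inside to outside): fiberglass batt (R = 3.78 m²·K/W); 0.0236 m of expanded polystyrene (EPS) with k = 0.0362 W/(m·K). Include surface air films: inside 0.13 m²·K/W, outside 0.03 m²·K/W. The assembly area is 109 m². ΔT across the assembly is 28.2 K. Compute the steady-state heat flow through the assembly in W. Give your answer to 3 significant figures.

0.0236/0.0362 = 0.6519
R_total = 0.13 + 3.78 + 0.6519 + 0.03 = 4.592 m²·K/W
Q = A·ΔT/R = 109 × 28.2 / 4.592 = 669.4 W

669 W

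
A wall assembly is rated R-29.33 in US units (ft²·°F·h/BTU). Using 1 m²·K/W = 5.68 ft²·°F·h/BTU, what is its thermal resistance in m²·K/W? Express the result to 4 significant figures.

R_SI = 29.33/5.68 = 5.1637

5.164 m²·K/W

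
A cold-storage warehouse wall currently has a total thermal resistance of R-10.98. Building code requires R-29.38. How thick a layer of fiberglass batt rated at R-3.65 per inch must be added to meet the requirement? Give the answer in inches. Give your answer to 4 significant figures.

ΔR = 29.38 − 10.98 = 18.4 ft²·°F·h/BTU
L = ΔR / (R/in) = 18.4/3.65 = 5.0411 in

5.041 in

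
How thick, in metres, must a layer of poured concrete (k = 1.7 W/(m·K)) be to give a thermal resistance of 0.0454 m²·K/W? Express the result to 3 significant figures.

0.0772 m

L = R·k = 0.0454 × 1.7 = 0.07718 m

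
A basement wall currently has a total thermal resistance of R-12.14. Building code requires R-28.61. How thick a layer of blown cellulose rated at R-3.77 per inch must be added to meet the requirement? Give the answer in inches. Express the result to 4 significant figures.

4.369 in

ΔR = 28.61 − 12.14 = 16.47 ft²·°F·h/BTU
L = ΔR / (R/in) = 16.47/3.77 = 4.3687 in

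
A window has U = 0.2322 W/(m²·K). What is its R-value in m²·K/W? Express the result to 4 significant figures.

R = 1/U = 1/0.2322 = 4.3066

4.307 m²·K/W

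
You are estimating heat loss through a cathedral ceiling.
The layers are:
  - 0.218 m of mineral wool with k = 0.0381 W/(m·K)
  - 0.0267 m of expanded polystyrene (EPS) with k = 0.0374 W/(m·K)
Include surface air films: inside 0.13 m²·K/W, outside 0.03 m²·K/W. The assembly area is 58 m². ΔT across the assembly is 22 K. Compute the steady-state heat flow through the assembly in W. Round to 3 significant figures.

0.218/0.0381 = 5.722
0.0267/0.0374 = 0.7139
R_total = 0.13 + 5.722 + 0.7139 + 0.03 = 6.596 m²·K/W
Q = A·ΔT/R = 58 × 22 / 6.596 = 193.5 W

193 W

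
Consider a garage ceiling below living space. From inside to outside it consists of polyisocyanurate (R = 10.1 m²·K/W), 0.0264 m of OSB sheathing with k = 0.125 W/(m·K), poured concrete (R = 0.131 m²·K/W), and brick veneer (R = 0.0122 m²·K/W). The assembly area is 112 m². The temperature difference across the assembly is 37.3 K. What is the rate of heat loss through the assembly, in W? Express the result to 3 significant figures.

400 W

0.0264/0.125 = 0.2112
R_total = 10.1 + 0.2112 + 0.131 + 0.0122 = 10.45 m²·K/W
Q = A·ΔT/R = 112 × 37.3 / 10.45 = 399.6 W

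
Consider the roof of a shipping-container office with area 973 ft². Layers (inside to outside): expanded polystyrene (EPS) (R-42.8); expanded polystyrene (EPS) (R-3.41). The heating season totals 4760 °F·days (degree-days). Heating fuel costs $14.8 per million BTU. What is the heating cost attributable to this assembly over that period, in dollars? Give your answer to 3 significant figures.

R_total = 42.8 + 3.41 = 46.21 ft²·°F·h/BTU
E = A × HDD × 24 / R = 973 × 4760 × 24 / 46.21 = 2405000 BTU
Cost = 2405000/10⁶ × 14.8 = $35.6

35.6 dollars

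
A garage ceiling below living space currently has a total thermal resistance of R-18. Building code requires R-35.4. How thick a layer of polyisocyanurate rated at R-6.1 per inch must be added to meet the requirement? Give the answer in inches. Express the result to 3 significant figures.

2.85 in

ΔR = 35.4 − 18 = 17.4 ft²·°F·h/BTU
L = ΔR / (R/in) = 17.4/6.1 = 2.852 in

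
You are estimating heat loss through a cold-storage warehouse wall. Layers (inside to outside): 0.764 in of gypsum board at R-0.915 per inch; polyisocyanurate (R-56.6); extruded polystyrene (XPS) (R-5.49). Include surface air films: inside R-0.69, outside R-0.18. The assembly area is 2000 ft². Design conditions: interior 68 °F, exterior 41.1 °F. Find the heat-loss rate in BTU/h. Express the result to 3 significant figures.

845 BTU/h

0.764 × 0.915 = 0.6991
R_total = 0.69 + 0.6991 + 56.6 + 5.49 + 0.18 = 63.66 ft²·°F·h/BTU
Q = A·ΔT/R = 2000 × (68 − 41.1) / 63.66 = 845.1 BTU/h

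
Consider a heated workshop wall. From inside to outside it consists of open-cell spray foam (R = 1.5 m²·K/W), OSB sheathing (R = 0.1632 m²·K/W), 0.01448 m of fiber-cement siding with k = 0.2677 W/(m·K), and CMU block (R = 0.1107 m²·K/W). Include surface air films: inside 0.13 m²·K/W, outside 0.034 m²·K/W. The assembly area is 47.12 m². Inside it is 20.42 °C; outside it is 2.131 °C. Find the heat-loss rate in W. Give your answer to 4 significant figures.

0.01448/0.2677 = 0.05409
R_total = 0.13 + 1.5 + 0.1632 + 0.05409 + 0.1107 + 0.034 = 1.992 m²·K/W
Q = A·ΔT/R = 47.12 × (20.42 − 2.131) / 1.992 = 432.62 W

432.6 W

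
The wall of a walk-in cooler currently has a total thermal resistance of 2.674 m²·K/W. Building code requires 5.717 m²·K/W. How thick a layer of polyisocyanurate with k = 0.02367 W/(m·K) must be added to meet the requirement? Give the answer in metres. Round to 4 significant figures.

0.07203 m

ΔR = 5.717 − 2.674 = 3.043 m²·K/W
L = ΔR × k = 3.043 × 0.02367 = 0.072028 m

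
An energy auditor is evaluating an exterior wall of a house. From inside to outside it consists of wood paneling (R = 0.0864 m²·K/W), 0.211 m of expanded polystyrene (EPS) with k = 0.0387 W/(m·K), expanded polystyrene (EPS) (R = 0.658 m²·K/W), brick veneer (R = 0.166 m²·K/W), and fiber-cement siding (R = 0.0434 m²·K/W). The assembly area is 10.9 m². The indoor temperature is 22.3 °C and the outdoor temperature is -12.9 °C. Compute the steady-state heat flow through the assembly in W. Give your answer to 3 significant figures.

59.9 W

0.211/0.0387 = 5.452
R_total = 0.0864 + 5.452 + 0.658 + 0.166 + 0.0434 = 6.406 m²·K/W
Q = A·ΔT/R = 10.9 × (22.3 − (-12.9)) / 6.406 = 59.89 W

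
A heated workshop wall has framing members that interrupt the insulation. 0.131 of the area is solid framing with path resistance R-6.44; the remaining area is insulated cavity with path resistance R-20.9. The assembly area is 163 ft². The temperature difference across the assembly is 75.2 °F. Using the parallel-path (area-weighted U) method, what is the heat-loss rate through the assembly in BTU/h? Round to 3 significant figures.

U_eff = 0.869/20.9 + 0.131/6.44 = 0.04158 + 0.02034 = 0.06192
R_eff = 1/U_eff = 16.15 ft²·°F·h/BTU
Q = 163 × 75.2 / 16.15 = 759 BTU/h

759 BTU/h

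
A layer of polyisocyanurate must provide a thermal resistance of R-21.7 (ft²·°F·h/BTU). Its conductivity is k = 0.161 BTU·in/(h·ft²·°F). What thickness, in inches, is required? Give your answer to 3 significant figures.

3.49 in

L = R × k = 21.7 × 0.161 = 3.494 in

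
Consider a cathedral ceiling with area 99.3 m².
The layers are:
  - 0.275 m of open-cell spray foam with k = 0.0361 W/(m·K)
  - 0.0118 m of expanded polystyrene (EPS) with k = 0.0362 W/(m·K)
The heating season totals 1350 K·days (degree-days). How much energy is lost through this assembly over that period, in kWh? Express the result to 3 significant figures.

405 kWh

0.275/0.0361 = 7.618
0.0118/0.0362 = 0.326
R_total = 7.618 + 0.326 = 7.944 m²·K/W
E = A × HDD × 24 / R / 1000 = 99.3 × 1350 × 24 / 7.944 / 1000 = 405 kWh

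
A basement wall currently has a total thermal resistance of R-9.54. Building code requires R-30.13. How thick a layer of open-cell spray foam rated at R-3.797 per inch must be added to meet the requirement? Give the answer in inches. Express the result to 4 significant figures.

ΔR = 30.13 − 9.54 = 20.59 ft²·°F·h/BTU
L = ΔR / (R/in) = 20.59/3.797 = 5.4227 in

5.423 in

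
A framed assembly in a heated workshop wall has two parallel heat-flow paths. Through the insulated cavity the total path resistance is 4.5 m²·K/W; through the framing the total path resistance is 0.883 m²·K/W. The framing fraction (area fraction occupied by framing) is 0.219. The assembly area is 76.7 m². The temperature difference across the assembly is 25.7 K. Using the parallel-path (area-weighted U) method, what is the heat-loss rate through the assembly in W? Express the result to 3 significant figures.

U_eff = 0.781/4.5 + 0.219/0.883 = 0.1736 + 0.248 = 0.4216
R_eff = 1/U_eff = 2.372 m²·K/W
Q = 76.7 × 25.7 / 2.372 = 831 W

831 W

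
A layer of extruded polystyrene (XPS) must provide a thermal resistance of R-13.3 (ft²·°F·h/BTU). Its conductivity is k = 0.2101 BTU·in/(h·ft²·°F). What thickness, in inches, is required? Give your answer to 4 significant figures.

2.794 in

L = R × k = 13.3 × 0.2101 = 2.7943 in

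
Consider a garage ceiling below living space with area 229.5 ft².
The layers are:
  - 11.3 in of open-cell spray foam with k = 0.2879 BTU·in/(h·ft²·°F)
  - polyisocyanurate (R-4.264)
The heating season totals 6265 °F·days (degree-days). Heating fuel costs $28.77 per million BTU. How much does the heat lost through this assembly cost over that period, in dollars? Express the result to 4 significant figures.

11.3/0.2879 = 39.25
R_total = 39.25 + 4.264 = 43.514 ft²·°F·h/BTU
E = A × HDD × 24 / R = 229.5 × 6265 × 24 / 43.514 = 793030 BTU
Cost = 793030/10⁶ × 28.77 = $22.815

22.82 dollars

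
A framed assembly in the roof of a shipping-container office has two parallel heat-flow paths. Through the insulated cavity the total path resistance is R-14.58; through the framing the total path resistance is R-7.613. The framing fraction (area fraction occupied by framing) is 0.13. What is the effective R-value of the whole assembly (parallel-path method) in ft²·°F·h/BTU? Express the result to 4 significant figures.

13.03 ft²·°F·h/BTU

U_eff = 0.87/14.58 + 0.13/7.613 = 0.059671 + 0.017076 = 0.076747
R_eff = 1/U_eff = 13.03 ft²·°F·h/BTU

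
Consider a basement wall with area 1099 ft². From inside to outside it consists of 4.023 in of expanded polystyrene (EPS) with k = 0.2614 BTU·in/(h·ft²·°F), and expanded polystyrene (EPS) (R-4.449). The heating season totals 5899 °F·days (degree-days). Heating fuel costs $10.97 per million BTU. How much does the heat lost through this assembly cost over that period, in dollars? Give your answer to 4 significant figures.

4.023/0.2614 = 15.39
R_total = 15.39 + 4.449 = 19.839 ft²·°F·h/BTU
E = A × HDD × 24 / R = 1099 × 5899 × 24 / 19.839 = 7842700 BTU
Cost = 7842700/10⁶ × 10.97 = $86.034

86.03 dollars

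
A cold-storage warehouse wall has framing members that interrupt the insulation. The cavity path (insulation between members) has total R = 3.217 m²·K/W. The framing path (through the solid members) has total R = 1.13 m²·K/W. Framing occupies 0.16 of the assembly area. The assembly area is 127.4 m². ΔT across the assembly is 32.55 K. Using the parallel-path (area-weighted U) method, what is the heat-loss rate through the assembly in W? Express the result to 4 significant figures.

U_eff = 0.84/3.217 + 0.16/1.13 = 0.26111 + 0.14159 = 0.40271
R_eff = 1/U_eff = 2.4832 m²·K/W
Q = 127.4 × 32.55 / 2.4832 = 1670 W

1670 W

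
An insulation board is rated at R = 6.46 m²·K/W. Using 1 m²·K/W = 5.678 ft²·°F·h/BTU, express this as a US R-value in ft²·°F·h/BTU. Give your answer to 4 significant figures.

36.68 ft²·°F·h/BTU

R_US = 6.46 × 5.678 = 36.68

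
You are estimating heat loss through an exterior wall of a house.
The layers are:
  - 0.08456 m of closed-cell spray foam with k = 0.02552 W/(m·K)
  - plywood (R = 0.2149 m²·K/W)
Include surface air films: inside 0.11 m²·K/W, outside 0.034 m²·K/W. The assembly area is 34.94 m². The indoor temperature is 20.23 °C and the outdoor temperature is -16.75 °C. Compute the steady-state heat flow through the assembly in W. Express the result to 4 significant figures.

351.8 W

0.08456/0.02552 = 3.3135
R_total = 0.11 + 3.3135 + 0.2149 + 0.034 = 3.6724 m²·K/W
Q = A·ΔT/R = 34.94 × (20.23 − (-16.75)) / 3.6724 = 351.84 W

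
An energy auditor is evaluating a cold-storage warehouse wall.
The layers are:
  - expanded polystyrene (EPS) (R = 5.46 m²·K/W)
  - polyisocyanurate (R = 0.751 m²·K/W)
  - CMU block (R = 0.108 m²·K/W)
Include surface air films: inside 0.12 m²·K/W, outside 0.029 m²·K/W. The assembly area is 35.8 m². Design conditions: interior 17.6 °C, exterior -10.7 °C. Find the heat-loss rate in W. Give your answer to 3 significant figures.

R_total = 0.12 + 5.46 + 0.751 + 0.108 + 0.029 = 6.468 m²·K/W
Q = A·ΔT/R = 35.8 × (17.6 − (-10.7)) / 6.468 = 156.6 W

157 W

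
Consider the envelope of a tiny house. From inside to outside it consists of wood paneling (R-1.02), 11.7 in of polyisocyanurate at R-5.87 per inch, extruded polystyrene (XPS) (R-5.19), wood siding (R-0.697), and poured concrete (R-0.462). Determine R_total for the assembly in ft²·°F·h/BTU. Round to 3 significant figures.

11.7 × 5.87 = 68.68
R_total = 1.02 + 68.68 + 5.19 + 0.697 + 0.462 = 76.05 ft²·°F·h/BTU

76.0 ft²·°F·h/BTU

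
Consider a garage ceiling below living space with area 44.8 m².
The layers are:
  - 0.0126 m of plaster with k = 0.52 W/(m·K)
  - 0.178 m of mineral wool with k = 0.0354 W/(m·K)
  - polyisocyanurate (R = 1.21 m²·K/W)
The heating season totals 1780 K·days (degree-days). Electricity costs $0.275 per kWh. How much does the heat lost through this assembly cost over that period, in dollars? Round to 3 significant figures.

0.0126/0.52 = 0.02423
0.178/0.0354 = 5.028
R_total = 0.02423 + 5.028 + 1.21 = 6.262 m²·K/W
E = A × HDD × 24 / R / 1000 = 44.8 × 1780 × 24 / 6.262 / 1000 = 305.6 kWh
Cost = 305.6 × 0.275 = $84.04

84.0 dollars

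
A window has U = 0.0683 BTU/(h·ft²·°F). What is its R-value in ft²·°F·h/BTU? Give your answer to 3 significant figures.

R = 1/U = 1/0.0683 = 14.64

14.6 ft²·°F·h/BTU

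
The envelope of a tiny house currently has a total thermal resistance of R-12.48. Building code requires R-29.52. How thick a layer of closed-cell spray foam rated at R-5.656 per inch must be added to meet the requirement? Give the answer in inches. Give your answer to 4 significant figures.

3.013 in

ΔR = 29.52 − 12.48 = 17.04 ft²·°F·h/BTU
L = ΔR / (R/in) = 17.04/5.656 = 3.0127 in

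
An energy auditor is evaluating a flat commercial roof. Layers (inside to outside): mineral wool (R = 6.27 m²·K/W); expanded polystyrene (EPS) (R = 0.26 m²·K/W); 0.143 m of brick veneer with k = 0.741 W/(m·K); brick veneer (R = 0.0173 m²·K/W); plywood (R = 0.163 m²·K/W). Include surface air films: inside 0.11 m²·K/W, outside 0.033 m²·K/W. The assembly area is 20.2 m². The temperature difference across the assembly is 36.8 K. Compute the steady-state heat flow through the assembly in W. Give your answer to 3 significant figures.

105 W

0.143/0.741 = 0.193
R_total = 0.11 + 6.27 + 0.26 + 0.193 + 0.0173 + 0.163 + 0.033 = 7.046 m²·K/W
Q = A·ΔT/R = 20.2 × 36.8 / 7.046 = 105.5 W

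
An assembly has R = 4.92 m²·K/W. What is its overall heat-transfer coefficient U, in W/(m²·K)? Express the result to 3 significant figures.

U = 1/R = 1/4.92 = 0.2033

0.203 W/(m²·K)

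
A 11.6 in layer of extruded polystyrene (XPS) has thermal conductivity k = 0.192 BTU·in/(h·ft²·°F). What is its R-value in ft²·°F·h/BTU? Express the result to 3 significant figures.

60.4 ft²·°F·h/BTU

R = L/k = 11.6/0.192 = 60.42 ft²·°F·h/BTU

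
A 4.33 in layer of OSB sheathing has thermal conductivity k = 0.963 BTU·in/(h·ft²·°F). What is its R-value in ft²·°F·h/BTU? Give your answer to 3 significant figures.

4.50 ft²·°F·h/BTU

R = L/k = 4.33/0.963 = 4.496 ft²·°F·h/BTU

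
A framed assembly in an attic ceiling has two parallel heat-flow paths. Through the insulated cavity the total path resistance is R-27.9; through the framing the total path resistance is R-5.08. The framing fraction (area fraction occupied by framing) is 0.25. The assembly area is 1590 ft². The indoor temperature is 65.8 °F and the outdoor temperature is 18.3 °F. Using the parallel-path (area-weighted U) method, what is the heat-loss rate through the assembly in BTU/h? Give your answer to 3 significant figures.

5750 BTU/h

U_eff = 0.75/27.9 + 0.25/5.08 = 0.02688 + 0.04921 = 0.07609
R_eff = 1/U_eff = 13.14 ft²·°F·h/BTU
Q = 1590 × (65.8 − 18.3) / 13.14 = 5747 BTU/h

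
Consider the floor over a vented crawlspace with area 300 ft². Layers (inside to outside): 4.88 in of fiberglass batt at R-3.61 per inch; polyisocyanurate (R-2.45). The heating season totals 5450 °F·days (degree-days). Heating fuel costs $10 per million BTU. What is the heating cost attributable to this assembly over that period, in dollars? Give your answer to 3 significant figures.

4.88 × 3.61 = 17.62
R_total = 17.62 + 2.45 = 20.07 ft²·°F·h/BTU
E = A × HDD × 24 / R = 300 × 5450 × 24 / 20.07 = 1955000 BTU
Cost = 1955000/10⁶ × 10 = $19.55

19.6 dollars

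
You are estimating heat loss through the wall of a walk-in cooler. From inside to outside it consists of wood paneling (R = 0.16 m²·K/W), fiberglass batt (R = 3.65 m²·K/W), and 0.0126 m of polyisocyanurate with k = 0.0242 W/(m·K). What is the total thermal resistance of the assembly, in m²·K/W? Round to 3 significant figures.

0.0126/0.0242 = 0.5207
R_total = 0.16 + 3.65 + 0.5207 = 4.331 m²·K/W

4.33 m²·K/W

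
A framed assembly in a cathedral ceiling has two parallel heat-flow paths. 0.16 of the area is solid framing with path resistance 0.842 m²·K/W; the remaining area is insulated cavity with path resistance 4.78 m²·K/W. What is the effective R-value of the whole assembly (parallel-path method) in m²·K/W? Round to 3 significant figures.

U_eff = 0.84/4.78 + 0.16/0.842 = 0.1757 + 0.19 = 0.3658
R_eff = 1/U_eff = 2.734 m²·K/W

2.73 m²·K/W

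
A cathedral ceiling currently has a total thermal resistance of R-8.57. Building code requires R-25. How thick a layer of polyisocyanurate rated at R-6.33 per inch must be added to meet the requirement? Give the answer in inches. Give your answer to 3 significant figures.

ΔR = 25 − 8.57 = 16.43 ft²·°F·h/BTU
L = ΔR / (R/in) = 16.43/6.33 = 2.596 in

2.60 in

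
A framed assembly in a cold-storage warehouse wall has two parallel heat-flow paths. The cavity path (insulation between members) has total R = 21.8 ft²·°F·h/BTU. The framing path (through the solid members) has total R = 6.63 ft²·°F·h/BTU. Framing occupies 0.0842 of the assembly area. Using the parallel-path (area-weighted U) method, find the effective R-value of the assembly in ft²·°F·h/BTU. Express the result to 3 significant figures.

18.3 ft²·°F·h/BTU

U_eff = 0.9158/21.8 + 0.0842/6.63 = 0.04201 + 0.0127 = 0.05471
R_eff = 1/U_eff = 18.28 ft²·°F·h/BTU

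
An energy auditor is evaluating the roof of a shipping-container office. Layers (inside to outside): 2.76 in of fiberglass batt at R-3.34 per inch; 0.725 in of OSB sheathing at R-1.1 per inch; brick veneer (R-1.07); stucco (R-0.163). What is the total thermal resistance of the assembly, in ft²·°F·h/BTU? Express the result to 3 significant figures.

2.76 × 3.34 = 9.218
0.725 × 1.1 = 0.7975
R_total = 9.218 + 0.7975 + 1.07 + 0.163 = 11.25 ft²·°F·h/BTU

11.2 ft²·°F·h/BTU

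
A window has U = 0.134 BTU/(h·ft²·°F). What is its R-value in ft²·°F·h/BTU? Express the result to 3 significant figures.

7.46 ft²·°F·h/BTU

R = 1/U = 1/0.134 = 7.463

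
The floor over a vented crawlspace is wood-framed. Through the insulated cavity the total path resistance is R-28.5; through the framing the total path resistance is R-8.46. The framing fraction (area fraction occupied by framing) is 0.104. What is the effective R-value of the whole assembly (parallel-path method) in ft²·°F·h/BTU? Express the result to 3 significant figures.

22.9 ft²·°F·h/BTU

U_eff = 0.896/28.5 + 0.104/8.46 = 0.03144 + 0.01229 = 0.04373
R_eff = 1/U_eff = 22.87 ft²·°F·h/BTU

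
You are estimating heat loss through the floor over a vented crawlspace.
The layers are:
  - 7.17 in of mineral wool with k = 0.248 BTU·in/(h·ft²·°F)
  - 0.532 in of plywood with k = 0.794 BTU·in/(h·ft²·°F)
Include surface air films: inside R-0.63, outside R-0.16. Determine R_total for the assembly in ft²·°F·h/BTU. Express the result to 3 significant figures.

30.4 ft²·°F·h/BTU

7.17/0.248 = 28.91
0.532/0.794 = 0.67
R_total = 0.63 + 28.91 + 0.67 + 0.16 = 30.37 ft²·°F·h/BTU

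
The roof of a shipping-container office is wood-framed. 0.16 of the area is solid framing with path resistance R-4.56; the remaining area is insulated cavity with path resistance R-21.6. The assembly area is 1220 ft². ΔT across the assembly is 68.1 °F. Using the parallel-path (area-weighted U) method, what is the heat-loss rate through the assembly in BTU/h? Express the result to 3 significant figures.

U_eff = 0.84/21.6 + 0.16/4.56 = 0.03889 + 0.03509 = 0.07398
R_eff = 1/U_eff = 13.52 ft²·°F·h/BTU
Q = 1220 × 68.1 / 13.52 = 6146 BTU/h

6150 BTU/h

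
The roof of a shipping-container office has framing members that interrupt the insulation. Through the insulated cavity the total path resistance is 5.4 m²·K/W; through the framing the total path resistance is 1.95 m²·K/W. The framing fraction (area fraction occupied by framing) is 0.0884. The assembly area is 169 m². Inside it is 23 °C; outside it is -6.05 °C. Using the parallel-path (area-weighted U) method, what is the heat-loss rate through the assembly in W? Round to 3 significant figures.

U_eff = 0.9116/5.4 + 0.0884/1.95 = 0.1688 + 0.04533 = 0.2141
R_eff = 1/U_eff = 4.67 m²·K/W
Q = 169 × (23 − (-6.05)) / 4.67 = 1051 W

1050 W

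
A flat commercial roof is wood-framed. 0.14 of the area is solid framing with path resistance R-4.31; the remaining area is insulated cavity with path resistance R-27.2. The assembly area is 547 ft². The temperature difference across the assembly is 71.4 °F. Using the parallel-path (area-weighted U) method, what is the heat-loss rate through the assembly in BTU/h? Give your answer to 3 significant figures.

2500 BTU/h

U_eff = 0.86/27.2 + 0.14/4.31 = 0.03162 + 0.03248 = 0.0641
R_eff = 1/U_eff = 15.6 ft²·°F·h/BTU
Q = 547 × 71.4 / 15.6 = 2503 BTU/h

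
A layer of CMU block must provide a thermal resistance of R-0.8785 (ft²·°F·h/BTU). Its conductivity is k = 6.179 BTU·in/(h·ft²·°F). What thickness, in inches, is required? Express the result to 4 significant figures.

L = R × k = 0.8785 × 6.179 = 5.4283 in

5.428 in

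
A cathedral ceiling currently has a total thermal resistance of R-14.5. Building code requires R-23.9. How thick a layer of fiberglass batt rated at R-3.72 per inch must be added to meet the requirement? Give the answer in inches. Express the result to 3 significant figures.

ΔR = 23.9 − 14.5 = 9.4 ft²·°F·h/BTU
L = ΔR / (R/in) = 9.4/3.72 = 2.527 in

2.53 in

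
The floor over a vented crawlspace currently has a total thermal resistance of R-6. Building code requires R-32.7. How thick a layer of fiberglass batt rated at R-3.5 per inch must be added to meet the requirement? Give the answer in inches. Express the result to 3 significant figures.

7.63 in

ΔR = 32.7 − 6 = 26.7 ft²·°F·h/BTU
L = ΔR / (R/in) = 26.7/3.5 = 7.629 in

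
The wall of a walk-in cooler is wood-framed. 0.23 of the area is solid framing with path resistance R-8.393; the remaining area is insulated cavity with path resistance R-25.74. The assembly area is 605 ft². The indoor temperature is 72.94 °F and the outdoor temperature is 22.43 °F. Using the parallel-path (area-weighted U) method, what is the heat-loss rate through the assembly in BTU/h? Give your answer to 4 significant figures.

U_eff = 0.77/25.74 + 0.23/8.393 = 0.029915 + 0.027404 = 0.057318
R_eff = 1/U_eff = 17.446 ft²·°F·h/BTU
Q = 605 × (72.94 − 22.43) / 17.446 = 1751.6 BTU/h

1752 BTU/h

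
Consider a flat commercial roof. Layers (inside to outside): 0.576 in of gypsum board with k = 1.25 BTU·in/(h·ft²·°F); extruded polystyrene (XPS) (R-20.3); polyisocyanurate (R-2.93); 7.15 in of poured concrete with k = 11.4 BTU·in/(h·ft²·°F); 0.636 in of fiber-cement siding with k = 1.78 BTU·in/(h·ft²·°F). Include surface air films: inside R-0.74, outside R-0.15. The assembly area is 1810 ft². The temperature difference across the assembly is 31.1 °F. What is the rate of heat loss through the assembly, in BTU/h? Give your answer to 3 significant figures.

0.576/1.25 = 0.4608
7.15/11.4 = 0.6272
0.636/1.78 = 0.3573
R_total = 0.74 + 0.4608 + 20.3 + 2.93 + 0.6272 + 0.3573 + 0.15 = 25.57 ft²·°F·h/BTU
Q = A·ΔT/R = 1810 × 31.1 / 25.57 = 2202 BTU/h

2200 BTU/h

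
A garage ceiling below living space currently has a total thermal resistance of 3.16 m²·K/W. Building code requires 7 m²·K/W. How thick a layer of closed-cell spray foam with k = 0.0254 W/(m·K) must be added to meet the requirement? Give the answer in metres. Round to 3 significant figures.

ΔR = 7 − 3.16 = 3.84 m²·K/W
L = ΔR × k = 3.84 × 0.0254 = 0.09754 m

0.0975 m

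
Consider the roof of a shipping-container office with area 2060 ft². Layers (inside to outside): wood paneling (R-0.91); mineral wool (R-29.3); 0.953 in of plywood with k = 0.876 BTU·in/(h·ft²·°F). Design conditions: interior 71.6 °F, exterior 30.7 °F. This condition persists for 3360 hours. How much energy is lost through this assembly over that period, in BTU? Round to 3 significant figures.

0.953/0.876 = 1.088
R_total = 0.91 + 29.3 + 1.088 = 31.3 ft²·°F·h/BTU
Q = 2060 × (71.6 − 30.7) / 31.3 = 2692 BTU/h
E = 2692 × 3360 = 9045000 BTU

9050000 BTU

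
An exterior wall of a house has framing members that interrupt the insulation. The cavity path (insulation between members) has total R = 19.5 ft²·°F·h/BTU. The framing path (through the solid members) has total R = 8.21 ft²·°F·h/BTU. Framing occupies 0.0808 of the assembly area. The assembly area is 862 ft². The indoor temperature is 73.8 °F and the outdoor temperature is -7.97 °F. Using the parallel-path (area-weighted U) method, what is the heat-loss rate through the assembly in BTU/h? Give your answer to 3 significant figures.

U_eff = 0.9192/19.5 + 0.0808/8.21 = 0.04714 + 0.009842 = 0.05698
R_eff = 1/U_eff = 17.55 ft²·°F·h/BTU
Q = 862 × (73.8 − (-7.97)) / 17.55 = 4016 BTU/h

4020 BTU/h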